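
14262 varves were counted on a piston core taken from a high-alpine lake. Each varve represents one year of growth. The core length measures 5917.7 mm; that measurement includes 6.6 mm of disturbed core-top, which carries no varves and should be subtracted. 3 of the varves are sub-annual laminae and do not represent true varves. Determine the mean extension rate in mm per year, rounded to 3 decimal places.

0.415 mm per year

Adjusted count: 14262 − 3 = 14259 varves.
Net length = 5917.7 − 6.6 = 5911.1 mm.
5911.1 mm over 14259 years gives 5911.1 / 14259 ≈ 0.415 mm per year.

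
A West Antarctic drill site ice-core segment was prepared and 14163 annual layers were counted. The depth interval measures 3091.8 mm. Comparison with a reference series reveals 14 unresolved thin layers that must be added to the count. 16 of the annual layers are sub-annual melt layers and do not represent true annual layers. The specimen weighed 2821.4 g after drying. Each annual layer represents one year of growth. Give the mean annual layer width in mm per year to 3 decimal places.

0.218 mm per year

True annual layer count = 14163 − 16 + 14 = 14161.
3091.8 mm over 14161 years gives 3091.8 / 14161 ≈ 0.218 mm per year.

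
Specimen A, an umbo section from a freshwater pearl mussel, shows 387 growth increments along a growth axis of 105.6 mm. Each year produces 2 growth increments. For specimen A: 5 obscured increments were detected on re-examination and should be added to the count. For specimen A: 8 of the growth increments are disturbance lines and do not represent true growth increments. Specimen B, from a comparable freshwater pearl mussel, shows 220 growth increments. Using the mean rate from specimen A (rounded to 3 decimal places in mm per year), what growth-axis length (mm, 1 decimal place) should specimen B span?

60.5 mm

Specimen A: adjusted count: 387 − 8 + 5 = 384 growth increments.
Specimen A: 384 growth increments at 2 per year is 384 / 2 = 192 years.
A: Mean rate = 105.6 mm / 192 years ≈ 0.550 mm/yr.
Specimen B: 220 growth increments at 2 per year is 220 / 2 = 110 years. Length of B = 0.550 × 110 = 60.5 mm.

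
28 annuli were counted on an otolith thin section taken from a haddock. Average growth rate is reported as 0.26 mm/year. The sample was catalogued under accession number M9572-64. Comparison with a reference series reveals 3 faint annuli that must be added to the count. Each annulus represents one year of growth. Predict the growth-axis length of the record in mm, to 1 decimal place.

8.1 mm

True annulus count = 28 + 3 = 31.
31 years at 0.26 mm/year gives 0.26 × 31 = 8.1 mm.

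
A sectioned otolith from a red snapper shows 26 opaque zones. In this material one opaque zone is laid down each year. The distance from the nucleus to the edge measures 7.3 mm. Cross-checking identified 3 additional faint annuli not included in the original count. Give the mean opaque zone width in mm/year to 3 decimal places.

0.252 mm/year

True opaque zone count = 26 + 3 = 29.
7.3 mm over 29 years gives 7.3 / 29 ≈ 0.252 mm/year.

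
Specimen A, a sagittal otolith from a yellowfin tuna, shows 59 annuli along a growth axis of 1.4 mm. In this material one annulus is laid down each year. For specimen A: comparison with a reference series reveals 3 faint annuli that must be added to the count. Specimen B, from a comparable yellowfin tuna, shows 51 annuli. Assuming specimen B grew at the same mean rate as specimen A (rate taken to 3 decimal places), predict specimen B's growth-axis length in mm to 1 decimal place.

1.2 mm

Specimen A: after corrections the count is 59 + 3 = 62 annuli.
A: 1.4 mm over 62 years gives 1.4 / 62 ≈ 0.023 mm per year.
Length of B = 0.023 × 51 = 1.2 mm.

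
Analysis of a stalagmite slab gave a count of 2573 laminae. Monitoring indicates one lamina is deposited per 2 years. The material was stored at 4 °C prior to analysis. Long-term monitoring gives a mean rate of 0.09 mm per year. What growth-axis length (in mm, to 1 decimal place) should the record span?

2573 laminae at 2 years each span 2573 × 2 = 5146 years.
5146 years at 0.09 mm/year gives 0.09 × 5146 = 463.1 mm.

463.1 mm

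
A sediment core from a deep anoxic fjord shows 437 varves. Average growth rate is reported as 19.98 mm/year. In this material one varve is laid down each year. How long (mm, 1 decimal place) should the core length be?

8731.3 mm

The record spans 437 years at 19.98 mm per year.
Length ≈ 19.98 × 437 = 8731.3 mm.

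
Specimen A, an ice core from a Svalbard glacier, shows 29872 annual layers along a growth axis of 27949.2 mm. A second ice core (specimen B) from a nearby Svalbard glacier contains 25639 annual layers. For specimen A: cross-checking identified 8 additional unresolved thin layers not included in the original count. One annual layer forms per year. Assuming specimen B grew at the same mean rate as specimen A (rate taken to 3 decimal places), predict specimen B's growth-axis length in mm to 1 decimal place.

Specimen A: adjusted count: 29872 + 8 = 29880 annual layers.
A: Extension rate ≈ 27949.2 / 29880 = 0.935 mm/year.
For B, 0.935 mm/year × 25639 years = 23972.5 mm.

23972.5 mm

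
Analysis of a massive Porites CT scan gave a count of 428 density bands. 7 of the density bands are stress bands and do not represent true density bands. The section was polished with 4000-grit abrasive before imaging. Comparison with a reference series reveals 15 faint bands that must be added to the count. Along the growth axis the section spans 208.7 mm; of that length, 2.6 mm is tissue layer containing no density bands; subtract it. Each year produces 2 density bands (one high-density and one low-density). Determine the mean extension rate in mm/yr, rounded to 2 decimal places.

True density band count = 428 − 7 + 15 = 436.
With 2 density bands per year, 436 / 2 = 218 years.
Net length = 208.7 − 2.6 = 206.1 mm.
Extension rate ≈ 206.1 / 218 = 0.95 mm/yr.

0.95 mm/yr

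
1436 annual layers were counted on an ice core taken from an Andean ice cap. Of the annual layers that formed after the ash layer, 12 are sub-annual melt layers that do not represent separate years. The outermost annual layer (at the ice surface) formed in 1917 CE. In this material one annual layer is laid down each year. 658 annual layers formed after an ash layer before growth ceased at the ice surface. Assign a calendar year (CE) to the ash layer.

658 annual layers formed after the ash layer.
658 − 12 false = 646 true annual layers after the ash layer.
The annual layer at the ice surface is 1917 CE, so the ash layer dates to 1917 − 646 = 1271 CE.

1271 CE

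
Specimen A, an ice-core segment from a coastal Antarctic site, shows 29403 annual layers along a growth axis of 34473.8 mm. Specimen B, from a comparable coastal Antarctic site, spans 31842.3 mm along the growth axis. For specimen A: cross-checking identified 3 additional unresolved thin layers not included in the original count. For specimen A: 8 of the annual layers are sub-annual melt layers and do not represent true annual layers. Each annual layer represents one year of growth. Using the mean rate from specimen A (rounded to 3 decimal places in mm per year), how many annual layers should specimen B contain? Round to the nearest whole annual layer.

Specimen A: adjusted count: 29403 − 8 + 3 = 29398 annual layers.
A: Extension rate ≈ 34473.8 / 29398 = 1.173 mm per year.
Specimen B: 31842.3 mm / 1.173 mm per year = 27146.04 years ≈ 27146 annual layers.

27146 annual layers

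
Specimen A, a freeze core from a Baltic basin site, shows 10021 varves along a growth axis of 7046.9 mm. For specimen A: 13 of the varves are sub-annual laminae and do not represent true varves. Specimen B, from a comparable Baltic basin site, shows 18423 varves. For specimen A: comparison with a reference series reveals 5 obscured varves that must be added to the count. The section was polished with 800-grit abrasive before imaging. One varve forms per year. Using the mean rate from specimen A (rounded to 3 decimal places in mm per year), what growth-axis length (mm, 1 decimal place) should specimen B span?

12969.8 mm

Specimen A: true varve count = 10021 − 13 + 5 = 10013.
A: Extension rate ≈ 7046.9 / 10013 = 0.704 mm/yr.
For B, 0.704 mm/year × 18423 years = 12969.8 mm.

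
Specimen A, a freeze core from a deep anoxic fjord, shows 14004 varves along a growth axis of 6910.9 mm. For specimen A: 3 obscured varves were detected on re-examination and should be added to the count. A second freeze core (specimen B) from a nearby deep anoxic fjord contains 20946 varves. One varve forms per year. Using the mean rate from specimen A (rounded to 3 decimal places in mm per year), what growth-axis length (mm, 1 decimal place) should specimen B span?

Specimen A: true varve count = 14004 + 3 = 14007.
A: Mean rate = 6910.9 mm / 14007 years ≈ 0.493 mm/year.
Length of B = 0.493 × 20946 = 10326.4 mm.

10326.4 mm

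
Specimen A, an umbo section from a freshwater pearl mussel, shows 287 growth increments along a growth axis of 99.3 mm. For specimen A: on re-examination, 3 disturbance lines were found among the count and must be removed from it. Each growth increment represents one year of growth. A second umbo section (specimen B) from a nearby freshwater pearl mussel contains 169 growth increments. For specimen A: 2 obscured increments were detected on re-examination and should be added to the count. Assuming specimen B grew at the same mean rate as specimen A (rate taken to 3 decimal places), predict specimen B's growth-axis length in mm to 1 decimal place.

Specimen A: after corrections the count is 287 − 3 + 2 = 286 growth increments.
A: Mean rate = 99.3 mm / 286 years ≈ 0.347 mm per year.
Length of B = 0.347 × 169 = 58.6 mm.

58.6 mm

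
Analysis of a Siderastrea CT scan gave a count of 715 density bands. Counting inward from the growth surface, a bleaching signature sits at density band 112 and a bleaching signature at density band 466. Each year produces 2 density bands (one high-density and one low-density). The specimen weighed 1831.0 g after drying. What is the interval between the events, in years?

177 yr

The two markers are separated by 466 − 112 = 354 density bands.
With 2 density bands per year, 354 / 2 = 177 years.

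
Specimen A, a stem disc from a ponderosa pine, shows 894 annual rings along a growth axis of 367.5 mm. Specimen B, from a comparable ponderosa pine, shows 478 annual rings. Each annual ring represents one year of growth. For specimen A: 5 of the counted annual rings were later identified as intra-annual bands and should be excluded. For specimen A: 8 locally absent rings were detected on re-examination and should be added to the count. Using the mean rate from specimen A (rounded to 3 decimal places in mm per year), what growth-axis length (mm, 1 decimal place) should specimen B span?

Specimen A: adjusted count: 894 − 5 + 8 = 897 annual rings.
A: Mean rate = 367.5 mm / 897 years ≈ 0.410 mm/yr.
For B, 0.410 mm/year × 478 years = 196.0 mm.

196.0 mm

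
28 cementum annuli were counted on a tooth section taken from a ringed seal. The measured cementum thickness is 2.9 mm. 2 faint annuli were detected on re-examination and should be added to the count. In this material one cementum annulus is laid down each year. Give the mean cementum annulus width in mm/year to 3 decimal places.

0.097 mm/year

True cementum annulus count = 28 + 2 = 30.
2.9 mm over 30 years gives 2.9 / 30 ≈ 0.097 mm/year.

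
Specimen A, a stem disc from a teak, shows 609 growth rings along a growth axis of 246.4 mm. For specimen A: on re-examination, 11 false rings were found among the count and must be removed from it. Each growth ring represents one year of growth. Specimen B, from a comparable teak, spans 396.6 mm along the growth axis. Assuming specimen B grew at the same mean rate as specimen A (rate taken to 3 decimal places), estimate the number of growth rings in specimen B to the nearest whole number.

963 growth rings

Specimen A: adjusted count: 609 − 11 = 598 growth rings.
A: Mean rate = 246.4 mm / 598 years ≈ 0.412 mm per year.
Specimen B: 396.6 mm / 0.412 mm per year = 962.62 years ≈ 963 growth rings.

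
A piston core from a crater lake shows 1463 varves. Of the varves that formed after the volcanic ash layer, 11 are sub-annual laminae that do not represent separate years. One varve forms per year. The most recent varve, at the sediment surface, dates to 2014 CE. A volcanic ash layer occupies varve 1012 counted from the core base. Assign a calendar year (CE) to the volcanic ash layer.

1463 − 1012 = 451 varves lie beyond the volcanic ash layer toward the sediment surface.
Removing the 11 false varves leaves 451 − 11 = 440 true varves beyond the volcanic ash layer.
Counting back 440 years from 2014 CE places the volcanic ash layer in 2014 − 440 = 1574 CE.

1574 CE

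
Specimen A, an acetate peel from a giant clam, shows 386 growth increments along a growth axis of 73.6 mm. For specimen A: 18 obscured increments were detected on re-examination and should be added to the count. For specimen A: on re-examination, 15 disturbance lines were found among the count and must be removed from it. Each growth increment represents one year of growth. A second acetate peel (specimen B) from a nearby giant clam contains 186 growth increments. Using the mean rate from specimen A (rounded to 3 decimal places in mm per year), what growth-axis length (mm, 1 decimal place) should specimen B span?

Specimen A: true growth increment count = 386 − 15 + 18 = 389.
A: Mean rate = 73.6 mm / 389 years ≈ 0.189 mm/yr.
For B, 0.189 mm/year × 186 years = 35.2 mm.

35.2 mm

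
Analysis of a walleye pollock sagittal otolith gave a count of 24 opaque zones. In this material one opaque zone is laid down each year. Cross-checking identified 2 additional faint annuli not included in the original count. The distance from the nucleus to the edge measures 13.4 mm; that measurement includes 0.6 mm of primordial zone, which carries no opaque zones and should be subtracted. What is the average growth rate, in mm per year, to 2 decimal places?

0.49 mm per year

After corrections the count is 24 + 2 = 26 opaque zones.
Removing the 0.6 mm offcut leaves 13.4 − 0.6 = 12.8 mm.
Extension rate ≈ 12.8 / 26 = 0.49 mm per year.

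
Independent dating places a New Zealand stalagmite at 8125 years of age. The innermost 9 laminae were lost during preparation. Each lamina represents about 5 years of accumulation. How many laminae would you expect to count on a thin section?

At 5 years per lamina, 8125 / 5 = 1625 laminae are expected.
Subtracting the 9 laminae not captured gives 1625 − 9 = 1616 laminae in the record.

1616 laminae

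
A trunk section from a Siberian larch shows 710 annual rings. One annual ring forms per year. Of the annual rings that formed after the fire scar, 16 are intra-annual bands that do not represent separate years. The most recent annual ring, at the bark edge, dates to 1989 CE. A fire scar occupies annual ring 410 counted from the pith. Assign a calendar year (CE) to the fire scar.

1705 CE

The fire scar sits at annual ring 410 from the pith, so 710 − 410 = 300 annual rings formed after it.
Excluding 16 false annual rings: 300 − 16 = 284.
1989 − 284 = 1705 CE.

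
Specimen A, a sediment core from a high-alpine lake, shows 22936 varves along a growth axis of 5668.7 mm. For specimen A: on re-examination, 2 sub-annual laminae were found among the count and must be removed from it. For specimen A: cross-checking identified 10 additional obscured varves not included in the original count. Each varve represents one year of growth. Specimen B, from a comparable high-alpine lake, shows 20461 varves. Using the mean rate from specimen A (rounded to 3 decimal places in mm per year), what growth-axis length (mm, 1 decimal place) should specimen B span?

Specimen A: true varve count = 22936 − 2 + 10 = 22944.
A: Mean rate = 5668.7 mm / 22944 years ≈ 0.247 mm/year.
B's length ≈ 0.247 × 20461 = 5053.9 mm.

5053.9 mm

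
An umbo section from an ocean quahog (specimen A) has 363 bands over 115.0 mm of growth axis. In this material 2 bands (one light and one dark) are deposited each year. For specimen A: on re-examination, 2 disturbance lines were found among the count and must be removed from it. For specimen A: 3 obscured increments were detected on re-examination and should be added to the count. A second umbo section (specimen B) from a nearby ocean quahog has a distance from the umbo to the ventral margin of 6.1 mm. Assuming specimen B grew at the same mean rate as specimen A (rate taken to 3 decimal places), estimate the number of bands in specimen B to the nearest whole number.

19 bands

Specimen A: adjusted count: 363 − 2 + 3 = 364 bands.
Specimen A: with 2 bands per year, 364 / 2 = 182 years.
A: 115.0 mm over 182 years gives 115.0 / 182 ≈ 0.632 mm per year.
B spans 6.1 / 0.632 = 9.65 years; at 2 bands per year that is 9.65 × 2 ≈ 19 bands.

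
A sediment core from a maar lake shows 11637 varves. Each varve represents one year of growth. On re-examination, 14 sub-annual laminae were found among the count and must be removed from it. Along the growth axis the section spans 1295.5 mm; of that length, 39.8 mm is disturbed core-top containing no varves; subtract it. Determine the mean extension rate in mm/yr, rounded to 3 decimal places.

0.108 mm/yr

After corrections the count is 11637 − 14 = 11623 varves.
The growth record spans 1295.5 − 39.8 = 1255.7 mm.
1255.7 mm over 11623 years gives 1255.7 / 11623 ≈ 0.108 mm/yr.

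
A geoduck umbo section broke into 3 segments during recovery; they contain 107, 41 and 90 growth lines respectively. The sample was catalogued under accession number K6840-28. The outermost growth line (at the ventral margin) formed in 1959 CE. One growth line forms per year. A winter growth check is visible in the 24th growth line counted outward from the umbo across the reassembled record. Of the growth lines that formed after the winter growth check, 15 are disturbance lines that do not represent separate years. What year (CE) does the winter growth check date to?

1760 CE

Total growth lines = 107 + 41 + 90 = 238.
238 − 24 = 214 growth lines lie beyond the winter growth check toward the ventral margin.
Excluding 15 false growth lines: 214 − 15 = 199.
The growth line at the ventral margin is 1959 CE, so the winter growth check dates to 1959 − 199 = 1760 CE.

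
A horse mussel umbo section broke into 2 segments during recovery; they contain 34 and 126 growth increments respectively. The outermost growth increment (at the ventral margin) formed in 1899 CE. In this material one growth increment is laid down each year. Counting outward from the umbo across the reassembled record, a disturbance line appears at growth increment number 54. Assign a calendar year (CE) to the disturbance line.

Total growth increments = 34 + 126 = 160.
The disturbance line sits at growth increment 54 from the umbo, so 160 − 54 = 106 growth increments formed after it.
The growth increment at the ventral margin is 1899 CE, so the disturbance line dates to 1899 − 106 = 1793 CE.

1793 CE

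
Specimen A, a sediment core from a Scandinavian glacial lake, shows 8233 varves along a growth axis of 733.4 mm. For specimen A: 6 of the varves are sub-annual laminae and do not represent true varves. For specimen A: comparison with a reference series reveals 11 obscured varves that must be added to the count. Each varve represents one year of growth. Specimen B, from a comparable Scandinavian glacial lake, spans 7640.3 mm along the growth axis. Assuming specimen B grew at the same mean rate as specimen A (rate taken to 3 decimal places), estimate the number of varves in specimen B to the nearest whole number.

85846 varves

Specimen A: after corrections the count is 8233 − 6 + 11 = 8238 varves.
A: Mean rate = 733.4 mm / 8238 years ≈ 0.089 mm/year.
For B, 7640.3 / 0.089 = 85846.07 years ≈ 85846 varves.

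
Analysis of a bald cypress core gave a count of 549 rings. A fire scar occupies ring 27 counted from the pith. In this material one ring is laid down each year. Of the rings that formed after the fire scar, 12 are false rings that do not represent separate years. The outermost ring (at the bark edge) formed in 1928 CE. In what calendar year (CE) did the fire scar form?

1418 CE

549 − 27 = 522 rings lie beyond the fire scar toward the bark edge.
Removing the 12 false rings leaves 522 − 12 = 510 true rings beyond the fire scar.
1928 − 510 = 1418 CE.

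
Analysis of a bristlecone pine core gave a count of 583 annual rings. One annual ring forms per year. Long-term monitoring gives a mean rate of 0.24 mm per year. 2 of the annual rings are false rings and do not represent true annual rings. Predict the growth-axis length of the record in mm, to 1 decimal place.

After corrections the count is 583 − 2 = 581 annual rings.
Predicted length = 0.24 mm/year × 581 years = 139.4 mm.

139.4 mm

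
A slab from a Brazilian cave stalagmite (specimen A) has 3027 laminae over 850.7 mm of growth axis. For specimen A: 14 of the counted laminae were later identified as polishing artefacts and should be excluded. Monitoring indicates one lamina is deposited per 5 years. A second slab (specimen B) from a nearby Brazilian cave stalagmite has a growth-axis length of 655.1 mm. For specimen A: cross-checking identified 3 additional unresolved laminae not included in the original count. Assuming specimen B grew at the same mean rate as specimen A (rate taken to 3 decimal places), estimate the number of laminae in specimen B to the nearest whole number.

Specimen A: adjusted count: 3027 − 14 + 3 = 3016 laminae.
Specimen A: 3016 laminae at 5 years each span 3016 × 5 = 15080 years.
A: 850.7 mm over 15080 years gives 850.7 / 15080 ≈ 0.056 mm/year.
For B, 655.1 / 0.056 = 11698.21 years; at 5 years per lamina that is 11698.21 / 5 ≈ 2340 laminae.

2340 laminae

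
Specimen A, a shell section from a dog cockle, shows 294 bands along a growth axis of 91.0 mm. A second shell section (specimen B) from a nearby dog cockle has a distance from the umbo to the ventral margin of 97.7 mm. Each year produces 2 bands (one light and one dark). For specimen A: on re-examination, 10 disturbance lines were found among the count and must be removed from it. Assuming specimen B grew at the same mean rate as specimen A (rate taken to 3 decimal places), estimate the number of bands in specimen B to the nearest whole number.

Specimen A: correcting the raw count gives 294 − 10 = 284 true bands.
Specimen A: dividing by 2 bands per year: 284 / 2 = 142 years.
A: Extension rate ≈ 91.0 / 142 = 0.641 mm/yr.
B spans 97.7 / 0.641 = 152.42 years; at 2 bands per year that is 152.42 × 2 ≈ 305 bands.

305 bands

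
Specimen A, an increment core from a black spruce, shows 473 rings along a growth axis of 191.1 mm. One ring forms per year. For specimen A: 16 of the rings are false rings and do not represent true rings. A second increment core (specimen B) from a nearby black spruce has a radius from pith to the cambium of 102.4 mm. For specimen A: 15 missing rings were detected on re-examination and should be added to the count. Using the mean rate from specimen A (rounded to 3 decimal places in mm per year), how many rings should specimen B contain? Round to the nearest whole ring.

Specimen A: after corrections the count is 473 − 16 + 15 = 472 rings.
A: Mean rate = 191.1 mm / 472 years ≈ 0.405 mm/year.
B spans 102.4 / 0.405 = 252.84 years ≈ 253 rings.

253 rings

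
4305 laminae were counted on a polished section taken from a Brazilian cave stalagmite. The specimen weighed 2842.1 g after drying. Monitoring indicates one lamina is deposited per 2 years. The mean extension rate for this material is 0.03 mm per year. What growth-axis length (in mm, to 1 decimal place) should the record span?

Multiplying by 2 years per lamina: 4305 × 2 = 8610 years.
Length ≈ 0.03 × 8610 = 258.3 mm.

258.3 mm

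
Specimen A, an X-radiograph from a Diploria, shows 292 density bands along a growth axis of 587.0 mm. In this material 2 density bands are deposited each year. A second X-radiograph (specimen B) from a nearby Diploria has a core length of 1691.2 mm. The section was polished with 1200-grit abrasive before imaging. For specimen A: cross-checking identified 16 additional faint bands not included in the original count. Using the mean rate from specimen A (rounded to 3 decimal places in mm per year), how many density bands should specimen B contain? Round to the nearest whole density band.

Specimen A: correcting the raw count gives 292 + 16 = 308 true density bands.
Specimen A: 308 density bands at 2 per year is 308 / 2 = 154 years.
A: Mean rate = 587.0 mm / 154 years ≈ 3.812 mm/yr.
For B, 1691.2 / 3.812 = 443.65 years; at 2 density bands per year that is 443.65 × 2 ≈ 887 density bands.

887 density bands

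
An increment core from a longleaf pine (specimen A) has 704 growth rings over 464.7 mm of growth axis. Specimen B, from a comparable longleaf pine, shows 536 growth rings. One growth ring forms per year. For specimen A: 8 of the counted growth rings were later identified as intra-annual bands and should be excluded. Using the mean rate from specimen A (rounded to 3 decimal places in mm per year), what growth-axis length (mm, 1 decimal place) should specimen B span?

Specimen A: true growth ring count = 704 − 8 = 696.
A: Extension rate ≈ 464.7 / 696 = 0.668 mm/year.
B's length ≈ 0.668 × 536 = 358.0 mm.

358.0 mm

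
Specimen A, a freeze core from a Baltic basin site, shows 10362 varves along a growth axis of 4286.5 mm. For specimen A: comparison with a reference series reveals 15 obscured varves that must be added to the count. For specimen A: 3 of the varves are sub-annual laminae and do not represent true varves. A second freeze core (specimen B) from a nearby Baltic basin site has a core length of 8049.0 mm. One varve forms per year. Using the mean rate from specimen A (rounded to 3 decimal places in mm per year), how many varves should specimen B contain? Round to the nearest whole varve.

19489 varves

Specimen A: adjusted count: 10362 − 3 + 15 = 10374 varves.
A: Extension rate ≈ 4286.5 / 10374 = 0.413 mm/yr.
B spans 8049.0 / 0.413 = 19489.10 years ≈ 19489 varves.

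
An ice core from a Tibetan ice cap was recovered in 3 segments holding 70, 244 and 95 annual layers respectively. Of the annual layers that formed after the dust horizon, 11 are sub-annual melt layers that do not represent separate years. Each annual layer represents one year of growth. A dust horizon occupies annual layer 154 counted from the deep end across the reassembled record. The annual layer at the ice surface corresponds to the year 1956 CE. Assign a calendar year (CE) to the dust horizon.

Total annual layers = 70 + 244 + 95 = 409.
Between annual layer 154 and the ice surface there are 409 − 154 = 255 annual layers.
255 − 11 false = 244 true annual layers after the dust horizon.
Counting back 244 years from 1956 CE places the dust horizon in 1956 − 244 = 1712 CE.

1712 CE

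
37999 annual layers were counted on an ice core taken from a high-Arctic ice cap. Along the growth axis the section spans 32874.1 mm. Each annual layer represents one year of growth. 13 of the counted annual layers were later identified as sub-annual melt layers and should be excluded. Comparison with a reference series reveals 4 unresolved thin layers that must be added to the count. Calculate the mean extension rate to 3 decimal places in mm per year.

0.865 mm per year

Adjusted count: 37999 − 13 + 4 = 37990 annual layers.
Extension rate ≈ 32874.1 / 37990 = 0.865 mm per year.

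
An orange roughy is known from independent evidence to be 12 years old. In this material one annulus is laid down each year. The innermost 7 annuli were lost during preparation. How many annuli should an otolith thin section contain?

Expected annuli over 12 years: 12.
Subtracting the 7 annuli not captured gives 12 − 7 = 5 annuli in the record.

5 annuli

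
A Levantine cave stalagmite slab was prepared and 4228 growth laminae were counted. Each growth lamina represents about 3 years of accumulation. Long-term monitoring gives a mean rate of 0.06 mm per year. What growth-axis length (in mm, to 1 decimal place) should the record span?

761.0 mm

4228 growth laminae at 3 years each span 4228 × 3 = 12684 years.
12684 years at 0.06 mm/year gives 0.06 × 12684 = 761.0 mm.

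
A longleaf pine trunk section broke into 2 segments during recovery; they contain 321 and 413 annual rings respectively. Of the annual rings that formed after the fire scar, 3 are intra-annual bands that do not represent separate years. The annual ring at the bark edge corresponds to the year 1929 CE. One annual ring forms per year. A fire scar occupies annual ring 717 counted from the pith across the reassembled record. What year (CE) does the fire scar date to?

Total annual rings = 321 + 413 = 734.
The fire scar sits at annual ring 717 from the pith, so 734 − 717 = 17 annual rings formed after it.
Excluding 3 false annual rings: 17 − 3 = 14.
1929 − 14 = 1915 CE.

1915 CE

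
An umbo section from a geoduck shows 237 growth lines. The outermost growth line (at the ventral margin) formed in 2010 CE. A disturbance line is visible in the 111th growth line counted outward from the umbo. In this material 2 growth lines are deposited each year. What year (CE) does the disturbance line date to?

1947 CE

The disturbance line sits at growth line 111 from the umbo, so 237 − 111 = 126 growth lines formed after it.
Dividing by 2 growth lines per year: 126 / 2 = 63 years.
The growth line at the ventral margin is 2010 CE, so the disturbance line dates to 2010 − 63 = 1947 CE.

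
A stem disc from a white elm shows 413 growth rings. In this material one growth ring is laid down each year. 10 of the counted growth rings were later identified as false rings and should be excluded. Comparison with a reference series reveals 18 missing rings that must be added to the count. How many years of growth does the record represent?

Adjusted count: 413 − 10 + 18 = 421 growth rings.
At one growth ring per year, that is 421 years.

421 years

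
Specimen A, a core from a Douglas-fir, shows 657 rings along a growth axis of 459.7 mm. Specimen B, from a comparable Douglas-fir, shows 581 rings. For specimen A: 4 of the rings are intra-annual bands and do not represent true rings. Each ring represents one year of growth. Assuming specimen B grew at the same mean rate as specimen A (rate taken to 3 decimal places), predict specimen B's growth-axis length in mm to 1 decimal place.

Specimen A: correcting the raw count gives 657 − 4 = 653 true rings.
A: 459.7 mm over 653 years gives 459.7 / 653 ≈ 0.704 mm per year.
Length of B = 0.704 × 581 = 409.0 mm.

409.0 mm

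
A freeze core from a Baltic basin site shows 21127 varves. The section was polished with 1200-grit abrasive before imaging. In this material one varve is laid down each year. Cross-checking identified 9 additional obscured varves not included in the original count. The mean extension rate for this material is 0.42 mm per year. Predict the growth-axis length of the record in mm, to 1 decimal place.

Adjusted count: 21127 + 9 = 21136 varves.
21136 years at 0.42 mm/year gives 0.42 × 21136 = 8877.1 mm.

8877.1 mm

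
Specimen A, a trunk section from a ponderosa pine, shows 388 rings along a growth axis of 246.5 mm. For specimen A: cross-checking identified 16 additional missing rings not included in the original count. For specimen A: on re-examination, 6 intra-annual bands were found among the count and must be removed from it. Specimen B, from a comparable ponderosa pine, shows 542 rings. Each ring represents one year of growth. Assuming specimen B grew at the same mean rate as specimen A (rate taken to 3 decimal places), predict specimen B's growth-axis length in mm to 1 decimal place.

Specimen A: correcting the raw count gives 388 − 6 + 16 = 398 true rings.
A: Extension rate ≈ 246.5 / 398 = 0.619 mm per year.
For B, 0.619 mm/year × 542 years = 335.5 mm.

335.5 mm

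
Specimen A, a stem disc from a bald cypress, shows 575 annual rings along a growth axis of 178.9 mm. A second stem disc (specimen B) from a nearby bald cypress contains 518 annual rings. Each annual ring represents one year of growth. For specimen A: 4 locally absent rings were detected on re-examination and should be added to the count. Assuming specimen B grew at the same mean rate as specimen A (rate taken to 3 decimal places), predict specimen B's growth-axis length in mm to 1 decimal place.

Specimen A: true annual ring count = 575 + 4 = 579.
A: Mean rate = 178.9 mm / 579 years ≈ 0.309 mm per year.
B's length ≈ 0.309 × 518 = 160.1 mm.

160.1 mm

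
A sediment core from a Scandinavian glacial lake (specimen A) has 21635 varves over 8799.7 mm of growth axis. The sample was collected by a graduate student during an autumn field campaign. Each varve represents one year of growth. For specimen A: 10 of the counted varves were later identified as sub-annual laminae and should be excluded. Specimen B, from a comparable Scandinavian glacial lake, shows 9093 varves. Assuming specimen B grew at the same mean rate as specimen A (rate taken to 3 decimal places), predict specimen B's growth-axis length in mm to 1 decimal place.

Specimen A: adjusted count: 21635 − 10 = 21625 varves.
A: Mean rate = 8799.7 mm / 21625 years ≈ 0.407 mm per year.
B's length ≈ 0.407 × 9093 = 3700.9 mm.

3700.9 mm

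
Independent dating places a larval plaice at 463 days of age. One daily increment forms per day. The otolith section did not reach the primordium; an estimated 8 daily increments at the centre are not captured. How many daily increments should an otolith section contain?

At one daily increment per day, 463 days correspond to 463 daily increments.
Less the 8 uncaptured daily increments: 463 − 8 = 455.

455 daily increments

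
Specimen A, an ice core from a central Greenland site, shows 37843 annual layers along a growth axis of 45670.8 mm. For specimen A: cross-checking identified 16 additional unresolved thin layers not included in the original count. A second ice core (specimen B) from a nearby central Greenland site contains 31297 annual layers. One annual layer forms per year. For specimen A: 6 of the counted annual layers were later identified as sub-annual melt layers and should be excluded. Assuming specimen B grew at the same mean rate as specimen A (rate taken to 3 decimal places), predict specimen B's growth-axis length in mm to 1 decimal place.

Specimen A: true annual layer count = 37843 − 6 + 16 = 37853.
A: Extension rate ≈ 45670.8 / 37853 = 1.207 mm per year.
Length of B = 1.207 × 31297 = 37775.5 mm.

37775.5 mm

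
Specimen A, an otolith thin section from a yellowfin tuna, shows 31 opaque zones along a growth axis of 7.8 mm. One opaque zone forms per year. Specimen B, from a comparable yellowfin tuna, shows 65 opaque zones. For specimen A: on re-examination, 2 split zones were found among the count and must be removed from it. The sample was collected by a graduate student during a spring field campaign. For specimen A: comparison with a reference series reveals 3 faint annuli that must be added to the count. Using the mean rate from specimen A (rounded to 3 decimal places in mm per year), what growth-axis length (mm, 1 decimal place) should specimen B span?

15.9 mm

Specimen A: after corrections the count is 31 − 2 + 3 = 32 opaque zones.
A: Mean rate = 7.8 mm / 32 years ≈ 0.244 mm/year.
Length of B = 0.244 × 65 = 15.9 mm.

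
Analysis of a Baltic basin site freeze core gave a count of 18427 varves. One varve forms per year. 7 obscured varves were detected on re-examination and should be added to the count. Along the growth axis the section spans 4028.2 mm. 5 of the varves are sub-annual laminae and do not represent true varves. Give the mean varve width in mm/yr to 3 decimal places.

0.219 mm/yr

Adjusted count: 18427 − 5 + 7 = 18429 varves.
4028.2 mm over 18429 years gives 4028.2 / 18429 ≈ 0.219 mm/yr.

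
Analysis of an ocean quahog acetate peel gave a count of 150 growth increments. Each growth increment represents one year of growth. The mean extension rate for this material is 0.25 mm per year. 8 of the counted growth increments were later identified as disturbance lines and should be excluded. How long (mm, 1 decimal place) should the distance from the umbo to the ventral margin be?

35.5 mm

After corrections the count is 150 − 8 = 142 growth increments.
142 years at 0.25 mm/year gives 0.25 × 142 = 35.5 mm.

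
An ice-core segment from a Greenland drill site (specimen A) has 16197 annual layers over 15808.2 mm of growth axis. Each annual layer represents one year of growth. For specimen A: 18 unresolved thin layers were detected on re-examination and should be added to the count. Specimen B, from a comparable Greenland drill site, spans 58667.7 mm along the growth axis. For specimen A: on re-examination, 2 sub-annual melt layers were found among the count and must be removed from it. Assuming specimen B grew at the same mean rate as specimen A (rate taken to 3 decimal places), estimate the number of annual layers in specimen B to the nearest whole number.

Specimen A: adjusted count: 16197 − 2 + 18 = 16213 annual layers.
A: Mean rate = 15808.2 mm / 16213 years ≈ 0.975 mm per year.
B spans 58667.7 / 0.975 = 60172.00 years ≈ 60172 annual layers.

60172 annual layers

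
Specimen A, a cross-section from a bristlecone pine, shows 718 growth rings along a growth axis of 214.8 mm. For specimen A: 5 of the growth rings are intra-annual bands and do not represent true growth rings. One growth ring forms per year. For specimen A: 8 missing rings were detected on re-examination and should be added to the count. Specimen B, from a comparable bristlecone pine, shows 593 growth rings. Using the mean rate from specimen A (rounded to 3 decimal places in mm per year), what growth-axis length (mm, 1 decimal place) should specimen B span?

Specimen A: adjusted count: 718 − 5 + 8 = 721 growth rings.
A: Mean rate = 214.8 mm / 721 years ≈ 0.298 mm/yr.
B's length ≈ 0.298 × 593 = 176.7 mm.

176.7 mm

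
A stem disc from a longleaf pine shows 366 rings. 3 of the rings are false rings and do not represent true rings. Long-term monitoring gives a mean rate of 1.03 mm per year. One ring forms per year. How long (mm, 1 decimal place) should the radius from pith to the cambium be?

373.9 mm

Adjusted count: 366 − 3 = 363 rings.
Predicted length = 1.03 mm/year × 363 years = 373.9 mm.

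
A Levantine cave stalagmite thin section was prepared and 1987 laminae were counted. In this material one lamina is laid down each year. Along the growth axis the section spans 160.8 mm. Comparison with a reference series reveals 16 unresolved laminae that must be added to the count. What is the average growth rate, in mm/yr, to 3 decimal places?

True lamina count = 1987 + 16 = 2003.
Extension rate ≈ 160.8 / 2003 = 0.080 mm/yr.

0.080 mm/yr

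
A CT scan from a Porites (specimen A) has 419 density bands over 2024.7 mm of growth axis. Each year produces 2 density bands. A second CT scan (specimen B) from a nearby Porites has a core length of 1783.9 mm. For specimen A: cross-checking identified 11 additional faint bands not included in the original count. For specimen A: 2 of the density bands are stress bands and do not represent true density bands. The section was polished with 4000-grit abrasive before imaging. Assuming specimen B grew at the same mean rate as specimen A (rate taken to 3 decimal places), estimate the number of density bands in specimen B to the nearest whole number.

377 density bands

Specimen A: adjusted count: 419 − 2 + 11 = 428 density bands.
Specimen A: 428 density bands at 2 per year is 428 / 2 = 214 years.
A: 2024.7 mm over 214 years gives 2024.7 / 214 ≈ 9.461 mm/year.
B spans 1783.9 / 9.461 = 188.55 years; at 2 density bands per year that is 188.55 × 2 ≈ 377 density bands.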